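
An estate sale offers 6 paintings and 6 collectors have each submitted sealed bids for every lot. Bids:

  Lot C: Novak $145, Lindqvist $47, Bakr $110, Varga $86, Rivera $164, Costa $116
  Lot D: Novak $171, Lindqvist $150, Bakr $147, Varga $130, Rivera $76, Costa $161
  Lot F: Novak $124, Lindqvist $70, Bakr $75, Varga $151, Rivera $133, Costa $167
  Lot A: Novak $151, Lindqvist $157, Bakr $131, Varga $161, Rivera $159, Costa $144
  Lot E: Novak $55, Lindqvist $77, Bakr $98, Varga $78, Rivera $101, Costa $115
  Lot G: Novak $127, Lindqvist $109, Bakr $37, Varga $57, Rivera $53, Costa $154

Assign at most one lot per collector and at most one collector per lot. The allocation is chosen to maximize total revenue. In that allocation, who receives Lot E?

This is the linear assignment problem.
Optimal: Novak→Lot D ($171), Lindqvist→Lot A ($157), Bakr→Lot E ($98), Varga→Lot F ($151), Rivera→Lot C ($164), Costa→Lot G ($154) — total 171+157+98+151+164+154 = $895.
Row-greedy (each collector in turn takes its best remaining lot) gives $844, worse by 51.
Next-best assignment: Novak→Lot D, Lindqvist→Lot G, Bakr→Lot E, Varga→Lot A, Rivera→Lot C, Costa→Lot F = $870.
No other one-to-one assignment exceeds $895.
Bakr's own top lot is Lot D ($147), but forcing Bakr→Lot D and reassigning the rest optimally gives only $861 — worse by 34.

Bakr receives Lot E.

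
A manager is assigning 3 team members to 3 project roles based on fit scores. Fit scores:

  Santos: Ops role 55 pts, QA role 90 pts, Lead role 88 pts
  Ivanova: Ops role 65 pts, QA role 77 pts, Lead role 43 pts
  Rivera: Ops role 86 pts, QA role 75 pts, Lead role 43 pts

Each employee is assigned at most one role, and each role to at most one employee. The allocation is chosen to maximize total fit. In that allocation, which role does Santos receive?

Optimal: Santos→Lead role (88 pts), Ivanova→QA role (77 pts), Rivera→Ops role (86 pts) — total 88+77+86 = 251 pts.
Column-greedy (each role in turn goes to its best remaining employee) gives 219 pts, worse by 32.
No other one-to-one assignment exceeds 251 pts.
Santos's own top role is QA role (90 pts), but forcing Santos→QA role and reassigning the rest optimally gives only 219 pts — worse by 32.

Santos receives Lead role.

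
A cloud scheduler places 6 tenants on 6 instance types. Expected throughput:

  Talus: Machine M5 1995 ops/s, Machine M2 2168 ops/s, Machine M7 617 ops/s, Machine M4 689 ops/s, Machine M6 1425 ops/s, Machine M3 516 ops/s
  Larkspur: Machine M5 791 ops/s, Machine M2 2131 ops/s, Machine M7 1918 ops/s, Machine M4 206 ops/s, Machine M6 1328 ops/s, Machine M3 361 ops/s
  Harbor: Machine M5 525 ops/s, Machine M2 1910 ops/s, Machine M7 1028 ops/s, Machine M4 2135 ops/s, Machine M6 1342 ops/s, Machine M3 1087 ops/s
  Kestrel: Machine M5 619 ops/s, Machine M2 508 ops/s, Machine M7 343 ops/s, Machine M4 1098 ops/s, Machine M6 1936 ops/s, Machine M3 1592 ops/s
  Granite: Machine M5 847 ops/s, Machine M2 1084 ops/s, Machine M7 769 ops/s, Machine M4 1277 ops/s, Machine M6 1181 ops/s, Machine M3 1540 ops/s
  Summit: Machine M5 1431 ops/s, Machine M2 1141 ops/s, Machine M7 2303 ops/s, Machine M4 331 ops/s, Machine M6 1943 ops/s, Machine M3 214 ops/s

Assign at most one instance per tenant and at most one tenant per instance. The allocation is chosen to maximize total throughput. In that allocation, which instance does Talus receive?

Optimal: Talus→Machine M5 (1995 ops/s), Larkspur→Machine M2 (2131 ops/s), Harbor→Machine M4 (2135 ops/s), Kestrel→Machine M6 (1936 ops/s), Granite→Machine M3 (1540 ops/s), Summit→Machine M7 (2303 ops/s) — total 1995+2131+2135+1936+1540+2303 = 12040 ops/s.
Row-greedy (each tenant in turn takes its best remaining instance) gives 11128 ops/s, worse by 912.
Every other assignment is strictly worse.
Talus's own top instance is Machine M2 (2168 ops/s), but forcing Talus→Machine M2 and reassigning the rest optimally gives only 11128 ops/s — worse by 912.

Talus receives Machine M5.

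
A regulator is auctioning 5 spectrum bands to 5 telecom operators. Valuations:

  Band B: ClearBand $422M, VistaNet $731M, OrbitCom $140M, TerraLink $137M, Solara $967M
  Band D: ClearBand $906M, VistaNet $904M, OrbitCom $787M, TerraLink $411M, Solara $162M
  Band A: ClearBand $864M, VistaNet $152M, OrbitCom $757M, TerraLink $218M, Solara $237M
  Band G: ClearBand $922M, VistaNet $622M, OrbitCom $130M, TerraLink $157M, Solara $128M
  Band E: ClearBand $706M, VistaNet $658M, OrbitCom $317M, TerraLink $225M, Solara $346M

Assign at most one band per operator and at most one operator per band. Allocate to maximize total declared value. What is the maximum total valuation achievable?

Optimal: ClearBand→Band G ($922M), VistaNet→Band D ($904M), OrbitCom→Band A ($757M), TerraLink→Band E ($225M), Solara→Band B ($967M) — total 922+904+757+225+967 = $3775M.
Column-greedy (each band in turn goes to its best remaining operator) gives $3477M, worse by 298.
Next-best assignment: ClearBand→Band G, VistaNet→Band E, OrbitCom→Band A, TerraLink→Band D, Solara→Band B = $3715M.
Checked against all permutations: $3775M is optimal.

Max total: $3775M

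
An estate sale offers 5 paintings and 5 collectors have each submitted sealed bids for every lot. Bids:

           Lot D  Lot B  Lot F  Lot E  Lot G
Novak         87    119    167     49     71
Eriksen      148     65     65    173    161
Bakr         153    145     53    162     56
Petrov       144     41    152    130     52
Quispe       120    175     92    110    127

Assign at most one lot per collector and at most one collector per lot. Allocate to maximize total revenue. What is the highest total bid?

This is the linear assignment problem.
Optimal: Novak→Lot F ($167), Eriksen→Lot G ($161), Bakr→Lot E ($162), Petrov→Lot D ($144), Quispe→Lot B ($175) — total 167+161+162+144+175 = $809.
Max-entry greedy (repeatedly take the single best remaining cell) gives $720, worse by 89.

Max total: $809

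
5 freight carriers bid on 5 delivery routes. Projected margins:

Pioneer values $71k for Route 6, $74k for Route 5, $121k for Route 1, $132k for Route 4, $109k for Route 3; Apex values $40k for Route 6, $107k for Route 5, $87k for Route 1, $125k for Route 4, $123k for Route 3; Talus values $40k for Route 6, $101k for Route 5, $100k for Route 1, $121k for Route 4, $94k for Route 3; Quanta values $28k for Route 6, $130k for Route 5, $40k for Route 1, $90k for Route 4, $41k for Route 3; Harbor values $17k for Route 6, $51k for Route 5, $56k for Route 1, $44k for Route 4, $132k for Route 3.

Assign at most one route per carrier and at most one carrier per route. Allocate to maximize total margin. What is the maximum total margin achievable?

Max total: $558k

This is the linear assignment problem.
Optimal: Pioneer→Route 6 ($71k), Apex→Route 4 ($125k), Talus→Route 1 ($100k), Quanta→Route 5 ($130k), Harbor→Route 3 ($132k) — total 71+125+100+130+132 = $558k.
Row-greedy (each carrier in turn takes its best remaining route) gives $413k, worse by 145.
Next-best assignment: Pioneer→Route 1, Apex→Route 4, Talus→Route 6, Quanta→Route 5, Harbor→Route 3 = $548k.
Checked against all permutations: $558k is optimal.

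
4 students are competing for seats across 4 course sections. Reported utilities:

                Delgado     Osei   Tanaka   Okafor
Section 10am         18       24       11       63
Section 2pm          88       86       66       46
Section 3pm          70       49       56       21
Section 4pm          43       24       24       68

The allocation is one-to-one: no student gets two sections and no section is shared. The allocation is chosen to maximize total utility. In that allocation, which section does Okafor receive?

Optimal: Delgado→Section 4pm (43 points), Osei→Section 2pm (86 points), Tanaka→Section 3pm (56 points), Okafor→Section 10am (63 points) — total 43+86+56+63 = 248 points.
Max-entry greedy (repeatedly take the single best remaining cell) gives 236 points, worse by 12.
Okafor's own top section is Section 4pm (68 points), but forcing Okafor→Section 4pm and reassigning the rest optimally gives only 236 points — worse by 12.

Okafor receives Section 10am.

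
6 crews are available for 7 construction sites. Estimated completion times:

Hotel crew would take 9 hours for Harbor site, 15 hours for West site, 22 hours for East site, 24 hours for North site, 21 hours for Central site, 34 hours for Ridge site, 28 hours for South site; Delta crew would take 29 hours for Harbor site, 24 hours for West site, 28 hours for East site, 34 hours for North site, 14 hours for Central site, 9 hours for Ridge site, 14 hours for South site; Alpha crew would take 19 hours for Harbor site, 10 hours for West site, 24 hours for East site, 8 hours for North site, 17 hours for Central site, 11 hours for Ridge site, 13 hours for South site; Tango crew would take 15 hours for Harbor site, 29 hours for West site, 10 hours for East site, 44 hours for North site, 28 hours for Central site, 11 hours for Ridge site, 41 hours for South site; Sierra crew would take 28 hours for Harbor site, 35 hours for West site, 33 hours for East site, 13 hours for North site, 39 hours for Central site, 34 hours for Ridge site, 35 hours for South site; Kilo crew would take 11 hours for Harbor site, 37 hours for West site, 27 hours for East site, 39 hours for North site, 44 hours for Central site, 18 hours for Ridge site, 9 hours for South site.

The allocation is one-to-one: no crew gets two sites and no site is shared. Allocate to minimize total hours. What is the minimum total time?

This is a one-to-one assignment (minimum-cost bipartite matching).
Optimal: Hotel crew→Harbor site (9 hours), Delta crew→Ridge site (9 hours), Alpha crew→West site (10 hours), Tango crew→East site (10 hours), Sierra crew→North site (13 hours), Kilo crew→South site (9 hours) — total 9+9+10+10+13+9 = 60 hours.
Row-greedy (each crew in turn takes its cheapest remaining site) gives 80 hours, worse by 20.
Next-best assignment: Hotel crew→Harbor site, Delta crew→Central site, Alpha crew→West site, Tango crew→East site, Sierra crew→North site, Kilo crew→South site = 65 hours.
No other one-to-one assignment undercuts 60 hours.

Min total: 60 hours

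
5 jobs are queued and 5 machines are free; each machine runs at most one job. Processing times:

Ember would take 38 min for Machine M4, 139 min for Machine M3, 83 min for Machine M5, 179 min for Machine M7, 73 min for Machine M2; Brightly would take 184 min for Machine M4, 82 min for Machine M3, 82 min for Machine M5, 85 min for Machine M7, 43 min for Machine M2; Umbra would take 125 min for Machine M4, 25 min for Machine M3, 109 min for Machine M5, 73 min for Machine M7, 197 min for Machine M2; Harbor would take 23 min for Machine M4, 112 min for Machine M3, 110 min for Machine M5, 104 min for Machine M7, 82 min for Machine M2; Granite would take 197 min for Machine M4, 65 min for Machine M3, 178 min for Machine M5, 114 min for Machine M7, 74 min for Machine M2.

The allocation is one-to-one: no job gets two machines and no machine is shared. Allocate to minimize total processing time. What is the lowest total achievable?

Minimum total: 287 min

This is the linear assignment problem.
Optimal: Ember→Machine M5 (83 min), Brightly→Machine M2 (43 min), Umbra→Machine M7 (73 min), Harbor→Machine M4 (23 min), Granite→Machine M3 (65 min) — total 83+43+73+23+65 = 287 min.
Column-greedy (each machine in turn goes to its cheapest remaining job) gives 317 min, worse by 30.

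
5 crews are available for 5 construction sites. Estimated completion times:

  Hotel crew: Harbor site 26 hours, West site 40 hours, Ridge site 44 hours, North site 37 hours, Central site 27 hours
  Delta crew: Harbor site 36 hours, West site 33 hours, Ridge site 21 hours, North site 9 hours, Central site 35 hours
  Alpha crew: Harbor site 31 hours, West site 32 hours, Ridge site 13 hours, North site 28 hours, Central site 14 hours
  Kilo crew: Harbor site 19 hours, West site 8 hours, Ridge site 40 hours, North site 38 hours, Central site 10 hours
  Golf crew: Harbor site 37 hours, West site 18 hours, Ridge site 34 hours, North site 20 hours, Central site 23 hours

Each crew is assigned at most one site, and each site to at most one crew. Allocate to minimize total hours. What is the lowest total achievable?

Optimal: Hotel crew→Harbor site (26 hours), Delta crew→North site (9 hours), Alpha crew→Ridge site (13 hours), Kilo crew→Central site (10 hours), Golf crew→West site (18 hours) — total 26+9+13+10+18 = 76 hours.
Min-entry greedy (repeatedly take the single cheapest remaining cell) gives 79 hours, worse by 3.
Swapping Alpha crew↔Kilo crew (Alpha crew→Central site 14 hours, Kilo crew→Ridge site 40 hours) adds 31.

Minimum total: 76 hours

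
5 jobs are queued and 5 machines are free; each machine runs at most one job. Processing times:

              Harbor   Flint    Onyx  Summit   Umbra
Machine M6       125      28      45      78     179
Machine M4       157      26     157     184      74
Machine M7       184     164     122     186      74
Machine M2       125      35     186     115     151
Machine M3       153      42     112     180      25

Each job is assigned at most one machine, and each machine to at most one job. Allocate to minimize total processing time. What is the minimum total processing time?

This is a one-to-one assignment (minimum-cost bipartite matching).
Optimal: Harbor→Machine M2 (125 min), Flint→Machine M4 (26 min), Onyx→Machine M7 (122 min), Summit→Machine M6 (78 min), Umbra→Machine M3 (25 min) — total 125+26+122+78+25 = 376 min.
Column-greedy (each machine in turn goes to its cheapest remaining job) gives 492 min, worse by 116.
Next-best assignment: Harbor→Machine M7, Flint→Machine M4, Onyx→Machine M6, Summit→Machine M2, Umbra→Machine M3 = 395 min.
Every other assignment is strictly worse.

Minimum total: 376 min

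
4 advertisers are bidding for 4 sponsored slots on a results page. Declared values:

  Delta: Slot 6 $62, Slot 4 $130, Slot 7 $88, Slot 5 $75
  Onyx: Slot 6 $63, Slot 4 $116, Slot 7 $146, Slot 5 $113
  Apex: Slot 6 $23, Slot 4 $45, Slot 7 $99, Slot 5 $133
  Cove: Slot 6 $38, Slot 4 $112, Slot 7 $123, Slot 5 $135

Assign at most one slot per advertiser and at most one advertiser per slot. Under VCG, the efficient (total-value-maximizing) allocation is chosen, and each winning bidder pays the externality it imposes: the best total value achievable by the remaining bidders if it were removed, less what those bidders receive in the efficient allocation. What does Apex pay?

Apex pays $91.

Efficient allocation: Delta→Slot 6 ($62), Onyx→Slot 7 ($146), Apex→Slot 5 ($133), Cove→Slot 4 ($112); total welfare W = $453.
Apex receives Slot 5 at value $133, so the others get W − 133 = $320.
Without Apex: best allocation of the remaining 3 bidders over all 4 slots is Delta→Slot 4 ($130), Onyx→Slot 7 ($146), Cove→Slot 5 ($135), total $411.
VCG payment = (others' best without Apex) − (others' welfare with Apex) = 411 − 320 = $91.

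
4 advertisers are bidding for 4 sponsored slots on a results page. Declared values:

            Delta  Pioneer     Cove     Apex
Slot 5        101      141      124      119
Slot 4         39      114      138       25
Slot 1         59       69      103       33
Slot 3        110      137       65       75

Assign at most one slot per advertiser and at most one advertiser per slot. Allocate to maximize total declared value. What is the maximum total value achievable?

Max total: $453

Treat this as an assignment problem: match each advertiser to one slot.
Optimal: Delta→Slot 1 ($59), Pioneer→Slot 3 ($137), Cove→Slot 4 ($138), Apex→Slot 5 ($119) — total 59+137+138+119 = $453.
Column-greedy (each slot in turn goes to its best remaining advertiser) gives $413, worse by 40.
Swapping Pioneer↔Apex (Pioneer→Slot 5 $141, Apex→Slot 3 $75) loses 40.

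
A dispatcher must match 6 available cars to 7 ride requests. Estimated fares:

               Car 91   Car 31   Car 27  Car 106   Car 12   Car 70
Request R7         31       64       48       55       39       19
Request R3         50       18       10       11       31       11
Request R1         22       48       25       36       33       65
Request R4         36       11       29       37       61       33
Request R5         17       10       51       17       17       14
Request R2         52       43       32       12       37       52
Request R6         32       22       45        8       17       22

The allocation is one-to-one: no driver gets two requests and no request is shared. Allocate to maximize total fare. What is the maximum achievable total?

Optimal: Car 91→Request R3 ($50), Car 31→Request R2 ($43), Car 27→Request R5 ($51), Car 106→Request R7 ($55), Car 12→Request R4 ($61), Car 70→Request R1 ($65) — total 50+43+51+55+61+65 = $325.
Row-greedy (each driver in turn takes its best remaining request) gives $259, worse by 66.

Maximum total: $325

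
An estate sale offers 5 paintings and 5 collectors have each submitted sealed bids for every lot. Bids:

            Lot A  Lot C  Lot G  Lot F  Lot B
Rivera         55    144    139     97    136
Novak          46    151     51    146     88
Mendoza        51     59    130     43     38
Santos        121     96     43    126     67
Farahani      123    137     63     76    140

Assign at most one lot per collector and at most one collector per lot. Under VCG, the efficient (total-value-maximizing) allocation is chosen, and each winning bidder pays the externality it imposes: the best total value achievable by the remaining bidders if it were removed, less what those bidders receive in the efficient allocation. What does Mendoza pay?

Mendoza pays $5.

Efficient allocation: Rivera→Lot C ($144), Novak→Lot F ($146), Mendoza→Lot G ($130), Santos→Lot A ($121), Farahani→Lot B ($140); total welfare W = $681.
Mendoza receives Lot G at value $130, so the others get W − 130 = $551.
Without Mendoza: best allocation of the remaining 4 bidders over all 5 lots is Rivera→Lot G ($139), Novak→Lot C ($151), Santos→Lot F ($126), Farahani→Lot B ($140), total $556.
VCG payment = (others' best without Mendoza) − (others' welfare with Mendoza) = 556 − 551 = $5.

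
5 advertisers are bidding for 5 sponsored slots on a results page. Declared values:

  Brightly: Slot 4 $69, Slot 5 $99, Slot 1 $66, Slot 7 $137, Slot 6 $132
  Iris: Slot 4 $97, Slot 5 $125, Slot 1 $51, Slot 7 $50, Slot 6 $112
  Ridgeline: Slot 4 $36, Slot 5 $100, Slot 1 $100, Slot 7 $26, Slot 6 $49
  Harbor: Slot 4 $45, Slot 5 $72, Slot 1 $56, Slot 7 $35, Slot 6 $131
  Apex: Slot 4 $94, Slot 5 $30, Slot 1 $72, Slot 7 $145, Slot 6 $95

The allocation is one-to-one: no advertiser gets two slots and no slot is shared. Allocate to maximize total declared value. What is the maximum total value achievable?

Optimal: Brightly→Slot 7 ($137), Iris→Slot 5 ($125), Ridgeline→Slot 1 ($100), Harbor→Slot 6 ($131), Apex→Slot 4 ($94) — total 137+125+100+131+94 = $587.
Column-greedy (each slot in turn goes to its best remaining advertiser) gives $537, worse by 50.

Max total: $587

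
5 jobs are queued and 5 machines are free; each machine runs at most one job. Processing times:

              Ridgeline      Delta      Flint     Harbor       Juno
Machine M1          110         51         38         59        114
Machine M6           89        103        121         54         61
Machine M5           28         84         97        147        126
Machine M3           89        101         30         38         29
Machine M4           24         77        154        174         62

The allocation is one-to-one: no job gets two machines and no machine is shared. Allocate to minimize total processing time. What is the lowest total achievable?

Optimal: Ridgeline→Machine M5 (28 min), Delta→Machine M1 (51 min), Flint→Machine M3 (30 min), Harbor→Machine M6 (54 min), Juno→Machine M4 (62 min) — total 28+51+30+54+62 = 225 min.
Row-greedy (each job in turn takes its cheapest remaining machine) gives 285 min, worse by 60.
Checked against all permutations: 225 min is optimal.

Min total: 225 min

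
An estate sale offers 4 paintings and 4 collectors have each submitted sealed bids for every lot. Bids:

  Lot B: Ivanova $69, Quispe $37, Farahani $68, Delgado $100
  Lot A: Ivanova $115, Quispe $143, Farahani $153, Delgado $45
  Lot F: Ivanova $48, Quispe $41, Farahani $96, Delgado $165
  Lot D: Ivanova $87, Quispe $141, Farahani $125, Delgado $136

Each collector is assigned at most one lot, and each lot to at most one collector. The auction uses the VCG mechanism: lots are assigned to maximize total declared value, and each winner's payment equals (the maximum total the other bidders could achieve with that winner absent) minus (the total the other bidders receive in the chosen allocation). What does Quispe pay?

Quispe pays $18.

Efficient allocation: Ivanova→Lot B ($69), Quispe→Lot D ($141), Farahani→Lot A ($153), Delgado→Lot F ($165); total welfare W = $528.
Quispe receives Lot D at value $141, so the others get W − 141 = $387.
Without Quispe: best allocation of the remaining 3 bidders over all 4 lots is Ivanova→Lot A ($115), Farahani→Lot D ($125), Delgado→Lot F ($165), total $405.
VCG payment = (others' best without Quispe) − (others' welfare with Quispe) = 405 − 387 = $18.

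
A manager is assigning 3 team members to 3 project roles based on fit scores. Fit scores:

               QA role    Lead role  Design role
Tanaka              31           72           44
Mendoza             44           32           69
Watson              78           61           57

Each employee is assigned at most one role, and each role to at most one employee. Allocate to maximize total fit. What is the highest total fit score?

This is the linear assignment problem.
Optimal: Tanaka→Lead role (72 pts), Mendoza→Design role (69 pts), Watson→QA role (78 pts) — total 72+69+78 = 219 pts.

Max total: 219 pts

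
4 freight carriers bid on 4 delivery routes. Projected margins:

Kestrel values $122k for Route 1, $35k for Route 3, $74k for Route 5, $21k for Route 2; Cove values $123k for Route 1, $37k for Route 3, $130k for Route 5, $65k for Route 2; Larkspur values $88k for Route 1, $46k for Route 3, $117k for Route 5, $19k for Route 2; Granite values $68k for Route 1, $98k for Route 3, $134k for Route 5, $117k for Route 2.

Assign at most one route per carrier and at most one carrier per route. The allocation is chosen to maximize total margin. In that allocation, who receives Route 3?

Larkspur receives Route 3.

This is a one-to-one assignment (maximum-weight bipartite matching).
Optimal: Kestrel→Route 1 ($122k), Cove→Route 5 ($130k), Larkspur→Route 3 ($46k), Granite→Route 2 ($117k) — total 122+130+46+117 = $415k.
Max-entry greedy (repeatedly take the single best remaining cell) gives $324k, worse by 91.
Next-best assignment: Kestrel→Route 1, Cove→Route 2, Larkspur→Route 5, Granite→Route 3 = $402k.
Every other assignment is strictly worse.
Larkspur's own top route is Route 5 ($117k), but forcing Larkspur→Route 5 and reassigning the rest optimally gives only $402k — worse by 13.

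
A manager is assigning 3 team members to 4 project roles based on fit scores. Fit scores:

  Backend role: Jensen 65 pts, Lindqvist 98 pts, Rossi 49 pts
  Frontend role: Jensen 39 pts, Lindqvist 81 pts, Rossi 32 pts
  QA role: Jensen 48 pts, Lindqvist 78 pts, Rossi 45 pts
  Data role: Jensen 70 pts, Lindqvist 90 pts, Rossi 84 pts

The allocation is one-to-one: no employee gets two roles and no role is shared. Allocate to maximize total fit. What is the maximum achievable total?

Max total: 230 pts

This is the linear assignment problem.
Optimal: Jensen→Backend role (65 pts), Lindqvist→Frontend role (81 pts), Rossi→Data role (84 pts) — total 65+81+84 = 230 pts.
Swapping Rossi↔Lindqvist (Rossi→Frontend role 32 pts, Lindqvist→Data role 90 pts) loses 43.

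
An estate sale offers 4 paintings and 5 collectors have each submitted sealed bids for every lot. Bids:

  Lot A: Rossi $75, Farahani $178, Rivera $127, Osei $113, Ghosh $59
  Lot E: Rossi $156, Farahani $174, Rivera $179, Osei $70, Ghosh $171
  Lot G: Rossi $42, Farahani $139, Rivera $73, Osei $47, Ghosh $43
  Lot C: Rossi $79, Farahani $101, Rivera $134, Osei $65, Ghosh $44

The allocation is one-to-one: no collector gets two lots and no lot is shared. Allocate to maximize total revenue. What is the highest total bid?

Optimal: Osei→Lot A ($113), Ghosh→Lot E ($171), Farahani→Lot G ($139), Rivera→Lot C ($134) — total 113+171+139+134 = $557.
Row-greedy (each collector in turn takes its best remaining lot) gives $515, worse by 42.

Maximum total: $557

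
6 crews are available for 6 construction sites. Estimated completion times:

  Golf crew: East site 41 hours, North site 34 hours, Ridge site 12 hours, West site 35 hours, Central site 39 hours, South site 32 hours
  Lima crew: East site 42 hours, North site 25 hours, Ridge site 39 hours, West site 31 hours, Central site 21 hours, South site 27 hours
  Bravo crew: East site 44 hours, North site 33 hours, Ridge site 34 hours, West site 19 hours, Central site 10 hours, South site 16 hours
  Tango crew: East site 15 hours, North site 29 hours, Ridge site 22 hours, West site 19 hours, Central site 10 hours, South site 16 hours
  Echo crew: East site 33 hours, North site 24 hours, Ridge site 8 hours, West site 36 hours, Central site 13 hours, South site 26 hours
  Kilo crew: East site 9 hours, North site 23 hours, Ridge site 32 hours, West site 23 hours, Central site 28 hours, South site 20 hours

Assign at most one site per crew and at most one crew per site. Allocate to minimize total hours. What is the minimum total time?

This is a one-to-one assignment (minimum-cost bipartite matching).
Optimal: Golf crew→Ridge site (12 hours), Lima crew→North site (25 hours), Bravo crew→West site (19 hours), Tango crew→South site (16 hours), Echo crew→Central site (13 hours), Kilo crew→East site (9 hours) — total 12+25+19+16+13+9 = 94 hours.
Min-entry greedy (repeatedly take the single cheapest remaining cell) gives 103 hours, worse by 9.

Min total: 94 hours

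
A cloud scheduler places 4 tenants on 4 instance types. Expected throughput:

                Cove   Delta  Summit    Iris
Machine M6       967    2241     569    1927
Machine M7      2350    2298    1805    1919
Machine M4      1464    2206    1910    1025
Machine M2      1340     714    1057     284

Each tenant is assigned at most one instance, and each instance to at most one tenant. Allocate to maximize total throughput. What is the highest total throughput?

Optimal: Cove→Machine M7 (2350 ops/s), Delta→Machine M4 (2206 ops/s), Summit→Machine M2 (1057 ops/s), Iris→Machine M6 (1927 ops/s) — total 2350+2206+1057+1927 = 7540 ops/s.
Row-greedy (each tenant in turn takes its best remaining instance) gives 6785 ops/s, worse by 755.
Checked against all permutations: 7540 ops/s is optimal.

Maximum total: 7540 ops/s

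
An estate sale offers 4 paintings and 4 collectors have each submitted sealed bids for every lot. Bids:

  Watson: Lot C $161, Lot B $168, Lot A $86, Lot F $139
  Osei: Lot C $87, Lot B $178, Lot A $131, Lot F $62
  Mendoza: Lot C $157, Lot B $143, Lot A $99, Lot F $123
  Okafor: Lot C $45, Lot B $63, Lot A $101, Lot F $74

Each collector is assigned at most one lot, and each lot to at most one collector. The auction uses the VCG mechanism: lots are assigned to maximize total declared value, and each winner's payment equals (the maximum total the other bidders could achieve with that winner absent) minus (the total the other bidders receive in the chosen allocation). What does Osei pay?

Osei pays $29.

Efficient allocation: Watson→Lot F ($139), Osei→Lot B ($178), Mendoza→Lot C ($157), Okafor→Lot A ($101); total welfare W = $575.
Osei receives Lot B at value $178, so the others get W − 178 = $397.
Without Osei: best allocation of the remaining 3 bidders over all 4 lots is Watson→Lot B ($168), Mendoza→Lot C ($157), Okafor→Lot A ($101), total $426.
VCG payment = (others' best without Osei) − (others' welfare with Osei) = 426 − 397 = $29.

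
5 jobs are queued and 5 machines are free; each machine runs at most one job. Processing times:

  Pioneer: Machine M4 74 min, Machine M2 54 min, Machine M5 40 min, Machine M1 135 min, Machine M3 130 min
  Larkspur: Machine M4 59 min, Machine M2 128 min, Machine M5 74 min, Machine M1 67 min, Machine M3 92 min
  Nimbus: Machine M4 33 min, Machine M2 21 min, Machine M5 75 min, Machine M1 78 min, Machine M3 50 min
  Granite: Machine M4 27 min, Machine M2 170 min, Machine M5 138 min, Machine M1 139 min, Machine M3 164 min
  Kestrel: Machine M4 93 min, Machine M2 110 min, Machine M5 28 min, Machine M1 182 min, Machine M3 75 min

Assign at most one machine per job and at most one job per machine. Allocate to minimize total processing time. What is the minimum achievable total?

Optimal: Pioneer→Machine M2 (54 min), Larkspur→Machine M1 (67 min), Nimbus→Machine M3 (50 min), Granite→Machine M4 (27 min), Kestrel→Machine M5 (28 min) — total 54+67+50+27+28 = 226 min.
Column-greedy (each machine in turn goes to its cheapest remaining job) gives 273 min, worse by 47.
No other one-to-one assignment undercuts 226 min.

Min total: 226 min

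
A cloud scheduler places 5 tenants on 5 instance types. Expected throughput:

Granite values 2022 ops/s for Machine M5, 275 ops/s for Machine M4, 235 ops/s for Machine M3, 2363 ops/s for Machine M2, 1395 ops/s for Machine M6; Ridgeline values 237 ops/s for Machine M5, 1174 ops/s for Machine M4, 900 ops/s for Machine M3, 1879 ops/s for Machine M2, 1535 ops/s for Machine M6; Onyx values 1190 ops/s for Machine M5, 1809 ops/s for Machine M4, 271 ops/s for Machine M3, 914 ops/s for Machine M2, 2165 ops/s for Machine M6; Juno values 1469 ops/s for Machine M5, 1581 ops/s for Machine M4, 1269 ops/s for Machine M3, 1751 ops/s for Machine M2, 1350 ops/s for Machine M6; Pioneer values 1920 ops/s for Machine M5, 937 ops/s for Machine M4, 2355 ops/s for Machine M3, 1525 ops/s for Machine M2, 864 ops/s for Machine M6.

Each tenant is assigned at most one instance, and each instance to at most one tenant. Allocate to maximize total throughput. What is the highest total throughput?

Max total: 10002 ops/s

Optimal: Granite→Machine M5 (2022 ops/s), Ridgeline→Machine M2 (1879 ops/s), Onyx→Machine M6 (2165 ops/s), Juno→Machine M4 (1581 ops/s), Pioneer→Machine M3 (2355 ops/s) — total 2022+1879+2165+1581+2355 = 10002 ops/s.
Row-greedy (each tenant in turn takes its best remaining instance) gives 9531 ops/s, worse by 471.
Next-best assignment: Granite→Machine M2, Ridgeline→Machine M6, Onyx→Machine M4, Juno→Machine M5, Pioneer→Machine M3 = 9531 ops/s.
Every other assignment is strictly worse.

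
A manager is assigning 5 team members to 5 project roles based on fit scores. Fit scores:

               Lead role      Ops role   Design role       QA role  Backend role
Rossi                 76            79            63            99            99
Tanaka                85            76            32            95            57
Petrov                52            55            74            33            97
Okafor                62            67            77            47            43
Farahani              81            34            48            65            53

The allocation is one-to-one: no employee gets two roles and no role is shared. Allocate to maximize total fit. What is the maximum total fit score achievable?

Treat this as an assignment problem: match each employee to one role.
Optimal: Rossi→QA role (99 pts), Tanaka→Ops role (76 pts), Petrov→Backend role (97 pts), Okafor→Design role (77 pts), Farahani→Lead role (81 pts) — total 99+76+97+77+81 = 430 pts.
Column-greedy (each role in turn goes to its best remaining employee) gives 403 pts, worse by 27.
Next-best assignment: Rossi→Ops role, Tanaka→QA role, Petrov→Backend role, Okafor→Design role, Farahani→Lead role = 429 pts.
Swapping Tanaka↔Okafor (Tanaka→Design role 32 pts, Okafor→Ops role 67 pts) loses 54.
Every other assignment is strictly worse.

Max total: 430 pts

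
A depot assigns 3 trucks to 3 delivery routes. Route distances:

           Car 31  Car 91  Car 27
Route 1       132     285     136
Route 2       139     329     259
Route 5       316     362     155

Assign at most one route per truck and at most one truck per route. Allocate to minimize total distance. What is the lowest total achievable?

Minimum total: 579 km

Optimal: Car 31→Route 2 (139 km), Car 91→Route 1 (285 km), Car 27→Route 5 (155 km) — total 139+285+155 = 579 km.
Row-greedy (each truck in turn takes its cheapest remaining route) gives 616 km, worse by 37.
Next-best assignment: Car 31→Route 1, Car 91→Route 2, Car 27→Route 5 = 616 km.
No other one-to-one assignment undercuts 579 km.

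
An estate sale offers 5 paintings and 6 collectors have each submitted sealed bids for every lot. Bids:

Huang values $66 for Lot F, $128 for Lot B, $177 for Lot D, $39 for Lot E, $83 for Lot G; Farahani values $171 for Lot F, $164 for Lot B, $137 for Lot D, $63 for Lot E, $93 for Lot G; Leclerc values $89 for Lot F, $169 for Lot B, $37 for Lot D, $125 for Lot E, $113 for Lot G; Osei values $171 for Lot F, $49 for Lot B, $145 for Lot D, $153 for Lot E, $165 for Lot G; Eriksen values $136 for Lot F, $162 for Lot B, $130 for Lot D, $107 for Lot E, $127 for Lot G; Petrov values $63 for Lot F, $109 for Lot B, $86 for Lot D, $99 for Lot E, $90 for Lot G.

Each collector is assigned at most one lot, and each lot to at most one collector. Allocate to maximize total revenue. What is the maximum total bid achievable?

This is the linear assignment problem.
Optimal: Farahani→Lot F ($171), Eriksen→Lot B ($162), Huang→Lot D ($177), Leclerc→Lot E ($125), Osei→Lot G ($165) — total 171+162+177+125+165 = $800.
Max-entry greedy (repeatedly take the single best remaining cell) gives $789, worse by 11.
Next-best assignment: Farahani→Lot F, Leclerc→Lot B, Huang→Lot D, Osei→Lot E, Eriksen→Lot G = $797.
Swapping Osei↔Huang (Osei→Lot D $145, Huang→Lot G $83) loses 114.
No other one-to-one assignment exceeds $800.

Max total: $800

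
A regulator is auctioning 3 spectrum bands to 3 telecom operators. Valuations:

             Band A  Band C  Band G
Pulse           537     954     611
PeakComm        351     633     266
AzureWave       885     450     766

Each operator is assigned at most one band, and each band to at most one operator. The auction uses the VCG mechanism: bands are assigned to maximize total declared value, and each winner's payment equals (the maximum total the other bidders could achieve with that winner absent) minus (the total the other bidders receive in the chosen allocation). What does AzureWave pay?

AzureWave pays $61M.

Efficient allocation: Pulse→Band G ($611M), PeakComm→Band C ($633M), AzureWave→Band A ($885M); total welfare W = $2129M.
AzureWave receives Band A at value $885M, so the others get W − 885 = $1244M.
Without AzureWave: best allocation of the remaining 2 bidders over all 3 bands is Pulse→Band C ($954M), PeakComm→Band A ($351M), total $1305M.
VCG payment = (others' best without AzureWave) − (others' welfare with AzureWave) = 1305 − 1244 = $61M.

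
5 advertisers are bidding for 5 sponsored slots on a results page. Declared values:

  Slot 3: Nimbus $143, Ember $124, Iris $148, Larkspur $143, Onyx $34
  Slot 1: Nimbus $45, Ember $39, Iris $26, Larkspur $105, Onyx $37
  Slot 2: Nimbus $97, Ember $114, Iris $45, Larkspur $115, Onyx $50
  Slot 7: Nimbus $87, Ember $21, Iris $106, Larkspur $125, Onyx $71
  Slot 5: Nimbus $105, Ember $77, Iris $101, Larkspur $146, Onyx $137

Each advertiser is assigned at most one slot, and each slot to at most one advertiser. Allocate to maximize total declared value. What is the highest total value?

Max total: $605

Treat this as an assignment problem: match each advertiser to one slot.
Optimal: Nimbus→Slot 3 ($143), Ember→Slot 2 ($114), Iris→Slot 7 ($106), Larkspur→Slot 1 ($105), Onyx→Slot 5 ($137) — total 143+114+106+105+137 = $605.
Row-greedy (each advertiser in turn takes its best remaining slot) gives $546, worse by 59.
Swapping Larkspur↔Ember (Larkspur→Slot 2 $115, Ember→Slot 1 $39) loses 65.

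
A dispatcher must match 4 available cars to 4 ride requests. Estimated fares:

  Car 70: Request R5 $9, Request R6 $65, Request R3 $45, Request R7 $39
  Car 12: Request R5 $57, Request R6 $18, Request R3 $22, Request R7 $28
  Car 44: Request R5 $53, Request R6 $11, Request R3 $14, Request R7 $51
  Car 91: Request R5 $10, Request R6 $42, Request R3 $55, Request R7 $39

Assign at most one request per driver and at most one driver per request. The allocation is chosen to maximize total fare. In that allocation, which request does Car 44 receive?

Optimal: Car 70→Request R6 ($65), Car 12→Request R5 ($57), Car 44→Request R7 ($51), Car 91→Request R3 ($55) — total 65+57+51+55 = $228.
Next-best assignment: Car 70→Request R6, Car 12→Request R7, Car 44→Request R5, Car 91→Request R3 = $201.
Car 44's own top request is Request R5 ($53), but forcing Car 44→Request R5 and reassigning the rest optimally gives only $201 — worse by 27.

Car 44 receives Request R7.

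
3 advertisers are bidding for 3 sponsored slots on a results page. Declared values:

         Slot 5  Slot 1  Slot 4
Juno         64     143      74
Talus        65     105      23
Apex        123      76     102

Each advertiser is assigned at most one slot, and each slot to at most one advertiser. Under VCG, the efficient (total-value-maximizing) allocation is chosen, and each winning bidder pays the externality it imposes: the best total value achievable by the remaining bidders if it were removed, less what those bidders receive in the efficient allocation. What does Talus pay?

Efficient allocation: Juno→Slot 1 ($143), Talus→Slot 5 ($65), Apex→Slot 4 ($102); total welfare W = $310.
Talus receives Slot 5 at value $65, so the others get W − 65 = $245.
Without Talus: best allocation of the remaining 2 bidders over all 3 slots is Juno→Slot 1 ($143), Apex→Slot 5 ($123), total $266.
VCG payment = (others' best without Talus) − (others' welfare with Talus) = 266 − 245 = $21.

Talus pays $21.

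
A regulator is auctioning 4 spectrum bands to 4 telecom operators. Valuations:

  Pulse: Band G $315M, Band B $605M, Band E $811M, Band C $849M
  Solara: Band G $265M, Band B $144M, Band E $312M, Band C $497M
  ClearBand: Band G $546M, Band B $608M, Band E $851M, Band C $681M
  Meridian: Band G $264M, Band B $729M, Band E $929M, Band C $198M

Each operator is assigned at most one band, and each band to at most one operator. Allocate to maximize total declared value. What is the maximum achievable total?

Max total: $2694M

Optimal: Pulse→Band C ($849M), Solara→Band G ($265M), ClearBand→Band E ($851M), Meridian→Band B ($729M) — total 849+265+851+729 = $2694M.
Max-entry greedy (repeatedly take the single best remaining cell) gives $2651M, worse by 43.
Swapping Meridian↔Solara (Meridian→Band G $264M, Solara→Band B $144M) loses 586.
Every other assignment is strictly worse.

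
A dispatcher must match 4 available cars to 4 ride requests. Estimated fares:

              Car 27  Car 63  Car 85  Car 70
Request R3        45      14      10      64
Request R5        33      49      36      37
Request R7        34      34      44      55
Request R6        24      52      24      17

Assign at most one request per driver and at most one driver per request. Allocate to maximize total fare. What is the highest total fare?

Optimal: Car 27→Request R5 ($33), Car 63→Request R6 ($52), Car 85→Request R7 ($44), Car 70→Request R3 ($64) — total 33+52+44+64 = $193.
Column-greedy (each request in turn goes to its best remaining driver) gives $181, worse by 12.
Swapping Car 27↔Car 85 (Car 27→Request R7 $34, Car 85→Request R5 $36) loses 7.
Checked against all permutations: $193 is optimal.

Maximum total: $193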